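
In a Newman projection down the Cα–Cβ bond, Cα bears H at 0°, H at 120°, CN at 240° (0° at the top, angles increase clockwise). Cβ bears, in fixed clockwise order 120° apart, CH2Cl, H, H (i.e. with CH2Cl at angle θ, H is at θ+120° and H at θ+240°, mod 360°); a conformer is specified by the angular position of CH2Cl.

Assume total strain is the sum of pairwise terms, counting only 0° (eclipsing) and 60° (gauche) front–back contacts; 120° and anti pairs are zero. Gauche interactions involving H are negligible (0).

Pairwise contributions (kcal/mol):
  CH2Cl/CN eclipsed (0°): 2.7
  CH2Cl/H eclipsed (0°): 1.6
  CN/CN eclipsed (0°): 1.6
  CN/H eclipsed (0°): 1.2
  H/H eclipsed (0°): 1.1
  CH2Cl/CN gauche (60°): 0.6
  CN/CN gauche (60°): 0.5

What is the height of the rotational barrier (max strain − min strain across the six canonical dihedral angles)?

CH2Cl at 0° (eclipsed): H(0°)/CH2Cl(0°) eclipsed 1.6; H(120°)/H(120°) eclipsed 1.1; CN(240°)/H(240°) eclipsed 1.2 → 3.9 kcal/mol.
CH2Cl at 60° (staggered): no non-H gauche contacts → 0.0 kcal/mol.
CH2Cl at 120° (eclipsed): H(0°)/H(0°) eclipsed 1.1; H(120°)/CH2Cl(120°) eclipsed 1.6; CN(240°)/H(240°) eclipsed 1.2 → 3.9 kcal/mol.
CH2Cl at 180° (staggered): CN(240°)/CH2Cl(180°) gauche 0.6 → 0.6 kcal/mol.
CH2Cl at 240° (eclipsed): H(0°)/H(0°) eclipsed 1.1; H(120°)/H(120°) eclipsed 1.1; CN(240°)/CH2Cl(240°) eclipsed 2.7 → 4.9 kcal/mol.
CH2Cl at 300° (staggered): CN(240°)/CH2Cl(300°) gauche 0.6 → 0.6 kcal/mol.
Max at 240° (4.9 kcal/mol), min at 60° (0.0 kcal/mol); barrier = 4.9 kcal/mol.

4.9 kcal/mol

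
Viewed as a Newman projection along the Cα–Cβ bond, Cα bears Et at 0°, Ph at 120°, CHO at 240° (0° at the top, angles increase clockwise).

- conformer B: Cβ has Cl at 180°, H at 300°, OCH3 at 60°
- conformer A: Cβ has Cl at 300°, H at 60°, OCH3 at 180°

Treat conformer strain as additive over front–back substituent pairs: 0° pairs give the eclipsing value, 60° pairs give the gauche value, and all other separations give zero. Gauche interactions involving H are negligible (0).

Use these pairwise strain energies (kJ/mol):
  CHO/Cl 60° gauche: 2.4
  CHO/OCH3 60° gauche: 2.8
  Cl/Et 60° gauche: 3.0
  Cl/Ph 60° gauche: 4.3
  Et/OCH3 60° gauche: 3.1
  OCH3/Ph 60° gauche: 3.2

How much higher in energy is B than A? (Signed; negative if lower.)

B is staggered. Et at 0° is gauche with OCH3 at 60° (3.1); Ph at 120° is gauche with Cl at 180° (4.3); Ph at 120° is gauche with OCH3 at 60° (3.2); CHO at 240° is gauche with Cl at 180° (2.4). Total 13.0 kJ/mol.
A is staggered. Et at 0° is gauche with Cl at 300° (3.0); Ph at 120° is gauche with OCH3 at 180° (3.2); CHO at 240° is gauche with Cl at 300° (2.4); CHO at 240° is gauche with OCH3 at 180° (2.8). Total 11.4 kJ/mol.
E(B) − E(A) = 13.0 − 11.4 = +1.6 kJ/mol.

+1.6 kJ/mol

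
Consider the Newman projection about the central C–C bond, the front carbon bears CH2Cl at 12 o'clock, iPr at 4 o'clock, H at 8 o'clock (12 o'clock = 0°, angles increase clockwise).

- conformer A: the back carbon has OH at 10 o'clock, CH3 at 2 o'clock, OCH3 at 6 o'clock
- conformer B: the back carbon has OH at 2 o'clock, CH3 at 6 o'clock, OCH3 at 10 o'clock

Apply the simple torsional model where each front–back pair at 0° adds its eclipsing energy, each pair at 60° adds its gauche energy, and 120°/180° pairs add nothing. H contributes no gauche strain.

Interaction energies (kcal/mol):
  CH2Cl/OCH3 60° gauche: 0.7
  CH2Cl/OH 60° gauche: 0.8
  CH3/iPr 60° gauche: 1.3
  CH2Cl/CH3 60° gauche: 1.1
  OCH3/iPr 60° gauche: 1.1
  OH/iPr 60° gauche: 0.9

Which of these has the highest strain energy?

A (staggered): CH2Cl(0°)/OH(300°) gauche 0.8; CH2Cl(0°)/CH3(60°) gauche 1.1; iPr(120°)/CH3(60°) gauche 1.3; iPr(120°)/OCH3(180°) gauche 1.1 → 4.3 kcal/mol.
B (staggered): CH2Cl(0°)/OH(60°) gauche 0.8; CH2Cl(0°)/OCH3(300°) gauche 0.7; iPr(120°)/OH(60°) gauche 0.9; iPr(120°)/CH3(180°) gauche 1.3 → 3.7 kcal/mol.
A has the highest total (4.3 kcal/mol).

A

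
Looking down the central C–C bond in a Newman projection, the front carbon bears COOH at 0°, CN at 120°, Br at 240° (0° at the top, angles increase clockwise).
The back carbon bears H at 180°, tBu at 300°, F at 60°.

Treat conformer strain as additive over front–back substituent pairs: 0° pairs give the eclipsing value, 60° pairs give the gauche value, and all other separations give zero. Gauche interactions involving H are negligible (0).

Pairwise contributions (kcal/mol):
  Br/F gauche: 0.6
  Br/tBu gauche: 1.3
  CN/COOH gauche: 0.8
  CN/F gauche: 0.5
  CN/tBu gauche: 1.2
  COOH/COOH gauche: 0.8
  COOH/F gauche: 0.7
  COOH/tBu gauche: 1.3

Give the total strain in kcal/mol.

3.8 kcal/mol

This conformer (staggered): COOH(0°)/tBu(300°) gauche 1.3; COOH(0°)/F(60°) gauche 0.7; CN(120°)/F(60°) gauche 0.5; Br(240°)/tBu(300°) gauche 1.3 → 3.8 kcal/mol.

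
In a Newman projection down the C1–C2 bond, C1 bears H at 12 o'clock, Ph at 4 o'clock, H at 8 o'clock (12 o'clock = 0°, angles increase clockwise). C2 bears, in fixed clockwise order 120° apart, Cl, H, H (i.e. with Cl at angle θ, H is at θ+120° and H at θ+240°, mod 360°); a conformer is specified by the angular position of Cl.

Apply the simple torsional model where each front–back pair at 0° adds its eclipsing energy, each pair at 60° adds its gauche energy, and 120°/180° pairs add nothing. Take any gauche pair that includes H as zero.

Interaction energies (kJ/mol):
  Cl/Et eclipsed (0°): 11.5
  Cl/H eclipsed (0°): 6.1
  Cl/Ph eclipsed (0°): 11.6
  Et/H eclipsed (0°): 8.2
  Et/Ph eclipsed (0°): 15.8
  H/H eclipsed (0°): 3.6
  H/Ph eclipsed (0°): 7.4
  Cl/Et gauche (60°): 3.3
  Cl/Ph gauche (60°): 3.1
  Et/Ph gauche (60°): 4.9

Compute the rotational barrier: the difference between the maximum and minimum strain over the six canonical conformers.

Cl at 0° (eclipsed): H(0°)/Cl(0°) eclipsed 6.1; Ph(120°)/H(120°) eclipsed 7.4; H(240°)/H(240°) eclipsed 3.6 → 17.1 kJ/mol.
Cl at 60° (staggered): Ph(120°)/Cl(60°) gauche 3.1 → 3.1 kJ/mol.
Cl at 120° (eclipsed): H(0°)/H(0°) eclipsed 3.6; Ph(120°)/Cl(120°) eclipsed 11.6; H(240°)/H(240°) eclipsed 3.6 → 18.8 kJ/mol.
Cl at 180° (staggered): Ph(120°)/Cl(180°) gauche 3.1 → 3.1 kJ/mol.
Cl at 240° (eclipsed): H(0°)/H(0°) eclipsed 3.6; Ph(120°)/H(120°) eclipsed 7.4; H(240°)/Cl(240°) eclipsed 6.1 → 17.1 kJ/mol.
Cl at 300° (staggered): no non-H gauche contacts → 0.0 kJ/mol.
Max at 120° (18.8 kJ/mol), min at 300° (0.0 kJ/mol); barrier = 18.8 kJ/mol.

18.8 kJ/mol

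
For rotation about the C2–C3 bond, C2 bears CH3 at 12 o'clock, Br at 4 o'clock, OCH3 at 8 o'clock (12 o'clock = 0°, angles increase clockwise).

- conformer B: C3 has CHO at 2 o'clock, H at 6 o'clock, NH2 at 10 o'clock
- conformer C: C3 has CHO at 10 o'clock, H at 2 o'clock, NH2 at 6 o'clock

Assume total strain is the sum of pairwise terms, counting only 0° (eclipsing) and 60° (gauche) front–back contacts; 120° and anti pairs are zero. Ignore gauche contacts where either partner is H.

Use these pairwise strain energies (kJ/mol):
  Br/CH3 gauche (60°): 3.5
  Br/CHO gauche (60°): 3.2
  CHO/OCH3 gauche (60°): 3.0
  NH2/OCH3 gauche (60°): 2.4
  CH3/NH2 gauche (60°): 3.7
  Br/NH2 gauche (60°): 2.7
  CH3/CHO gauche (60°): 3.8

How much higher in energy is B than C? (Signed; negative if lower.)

B (staggered): CH3–CHO gauche, CH3–NH2 gauche, Br–CHO gauche, OCH3–NH2 gauche; 3.8 + 3.7 + 3.2 + 2.4 = 13.1 kJ/mol.
C (staggered): CH3–CHO gauche, Br–NH2 gauche, OCH3–CHO gauche, OCH3–NH2 gauche; 3.8 + 2.7 + 3.0 + 2.4 = 11.9 kJ/mol.
E(B) − E(C) = 13.1 − 11.9 = +1.2 kJ/mol.

+1.2 kJ/mol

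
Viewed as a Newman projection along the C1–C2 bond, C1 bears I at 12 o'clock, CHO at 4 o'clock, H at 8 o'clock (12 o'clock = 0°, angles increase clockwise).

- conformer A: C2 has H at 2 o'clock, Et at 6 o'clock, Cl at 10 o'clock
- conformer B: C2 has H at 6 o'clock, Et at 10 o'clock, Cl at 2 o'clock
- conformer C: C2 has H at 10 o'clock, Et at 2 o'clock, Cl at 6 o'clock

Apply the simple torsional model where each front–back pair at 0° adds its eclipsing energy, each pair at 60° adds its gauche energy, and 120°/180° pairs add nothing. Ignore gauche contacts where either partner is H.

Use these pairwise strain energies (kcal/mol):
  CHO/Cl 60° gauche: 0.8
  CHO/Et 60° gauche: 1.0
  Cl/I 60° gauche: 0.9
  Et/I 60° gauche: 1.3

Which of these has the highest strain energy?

C

A (staggered): I(0°)/Cl(300°) gauche 0.9; CHO(120°)/Et(180°) gauche 1.0 → 1.9 kcal/mol.
B (staggered): I(0°)/Et(300°) gauche 1.3; I(0°)/Cl(60°) gauche 0.9; CHO(120°)/Cl(60°) gauche 0.8 → 3.0 kcal/mol.
C (staggered): I(0°)/Et(60°) gauche 1.3; CHO(120°)/Et(60°) gauche 1.0; CHO(120°)/Cl(180°) gauche 0.8 → 3.1 kcal/mol.
C has the highest total (3.1 kcal/mol).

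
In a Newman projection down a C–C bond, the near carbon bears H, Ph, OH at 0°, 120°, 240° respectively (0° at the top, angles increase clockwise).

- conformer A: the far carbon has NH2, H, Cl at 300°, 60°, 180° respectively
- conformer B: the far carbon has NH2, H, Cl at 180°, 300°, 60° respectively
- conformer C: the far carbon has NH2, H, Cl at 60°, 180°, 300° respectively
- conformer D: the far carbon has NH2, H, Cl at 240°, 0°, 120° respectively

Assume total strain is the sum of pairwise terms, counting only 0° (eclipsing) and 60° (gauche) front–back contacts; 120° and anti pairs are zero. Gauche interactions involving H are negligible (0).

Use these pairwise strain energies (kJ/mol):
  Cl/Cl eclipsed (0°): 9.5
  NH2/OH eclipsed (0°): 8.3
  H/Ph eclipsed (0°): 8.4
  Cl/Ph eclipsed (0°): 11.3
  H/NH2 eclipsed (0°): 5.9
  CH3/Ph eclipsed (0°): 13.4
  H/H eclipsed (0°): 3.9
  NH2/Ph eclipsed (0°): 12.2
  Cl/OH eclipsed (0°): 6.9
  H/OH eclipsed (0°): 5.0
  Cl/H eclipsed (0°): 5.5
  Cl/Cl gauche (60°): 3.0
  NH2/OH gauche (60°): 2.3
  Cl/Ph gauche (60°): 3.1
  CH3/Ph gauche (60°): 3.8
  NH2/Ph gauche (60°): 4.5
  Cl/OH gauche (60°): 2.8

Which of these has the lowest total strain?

C

A (staggered): Ph–Cl gauche, OH–NH2 gauche, OH–Cl gauche; 3.1 + 2.3 + 2.8 = 8.2 kJ/mol.
B (staggered): Ph–NH2 gauche, Ph–Cl gauche, OH–NH2 gauche; 4.5 + 3.1 + 2.3 = 9.9 kJ/mol.
C (staggered): Ph–NH2 gauche, OH–Cl gauche; 4.5 + 2.8 = 7.3 kJ/mol.
D (eclipsed): H–H eclipsed, Ph–Cl eclipsed, OH–NH2 eclipsed; 3.9 + 11.3 + 8.3 = 23.5 kJ/mol.
C has the lowest total (7.3 kJ/mol).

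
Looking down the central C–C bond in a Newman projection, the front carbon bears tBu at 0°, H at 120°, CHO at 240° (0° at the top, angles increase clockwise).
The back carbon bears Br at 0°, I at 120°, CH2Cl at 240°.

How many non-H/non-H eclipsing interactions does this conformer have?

Non-H eclipsing pairs: tBu(0°)/Br(0°); CHO(240°)/CH2Cl(240°) — 2 interactions.

2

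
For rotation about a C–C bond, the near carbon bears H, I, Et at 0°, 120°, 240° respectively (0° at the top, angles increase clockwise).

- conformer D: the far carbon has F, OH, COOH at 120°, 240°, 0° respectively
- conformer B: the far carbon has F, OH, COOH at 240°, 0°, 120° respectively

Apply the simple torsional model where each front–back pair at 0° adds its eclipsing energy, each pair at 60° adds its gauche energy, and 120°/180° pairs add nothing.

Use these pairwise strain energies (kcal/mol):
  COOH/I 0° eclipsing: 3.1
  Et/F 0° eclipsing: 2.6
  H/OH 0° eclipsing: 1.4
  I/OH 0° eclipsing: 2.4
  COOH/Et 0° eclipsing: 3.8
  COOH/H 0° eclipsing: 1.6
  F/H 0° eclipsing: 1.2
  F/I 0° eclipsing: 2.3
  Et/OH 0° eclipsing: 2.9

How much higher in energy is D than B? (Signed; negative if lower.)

D (eclipsed): H–COOH eclipsed, I–F eclipsed, Et–OH eclipsed; 1.6 + 2.3 + 2.9 = 6.8 kcal/mol.
B (eclipsed): H–OH eclipsed, I–COOH eclipsed, Et–F eclipsed; 1.4 + 3.1 + 2.6 = 7.1 kcal/mol.
E(D) − E(B) = 6.8 − 7.1 = -0.3 kcal/mol.

-0.3 kcal/mol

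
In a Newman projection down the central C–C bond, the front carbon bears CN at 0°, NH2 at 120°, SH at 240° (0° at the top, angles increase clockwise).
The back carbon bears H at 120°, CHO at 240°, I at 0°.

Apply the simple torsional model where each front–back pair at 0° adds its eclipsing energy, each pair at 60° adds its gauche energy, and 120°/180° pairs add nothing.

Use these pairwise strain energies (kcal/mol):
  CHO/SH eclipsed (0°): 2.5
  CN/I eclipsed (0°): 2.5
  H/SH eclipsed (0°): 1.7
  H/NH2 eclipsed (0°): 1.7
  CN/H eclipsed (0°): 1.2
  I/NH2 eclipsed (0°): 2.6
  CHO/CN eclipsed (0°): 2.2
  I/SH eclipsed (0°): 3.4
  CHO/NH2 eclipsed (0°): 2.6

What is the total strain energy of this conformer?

This conformer (eclipsed): CN(0°)/I(0°) eclipsed 2.5; NH2(120°)/H(120°) eclipsed 1.7; SH(240°)/CHO(240°) eclipsed 2.5 → 6.7 kcal/mol.

6.7 kcal/mol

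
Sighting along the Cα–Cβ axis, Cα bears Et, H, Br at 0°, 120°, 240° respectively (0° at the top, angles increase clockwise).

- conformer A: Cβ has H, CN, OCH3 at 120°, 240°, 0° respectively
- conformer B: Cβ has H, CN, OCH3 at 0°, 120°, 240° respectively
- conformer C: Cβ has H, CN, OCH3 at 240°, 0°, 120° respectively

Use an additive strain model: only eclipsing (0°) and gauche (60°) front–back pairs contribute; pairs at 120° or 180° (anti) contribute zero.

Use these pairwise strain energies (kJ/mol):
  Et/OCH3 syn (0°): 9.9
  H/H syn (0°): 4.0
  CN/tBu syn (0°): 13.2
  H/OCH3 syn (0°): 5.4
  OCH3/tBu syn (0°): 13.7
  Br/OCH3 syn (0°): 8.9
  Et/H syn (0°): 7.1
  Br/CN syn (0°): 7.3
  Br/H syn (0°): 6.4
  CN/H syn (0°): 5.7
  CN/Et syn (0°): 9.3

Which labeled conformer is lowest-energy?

C

A is eclipsed. Et at 0° is eclipsed with OCH3 at 0° (9.9); H at 120° is eclipsed with H at 120° (4.0); Br at 240° is eclipsed with CN at 240° (7.3). Total 21.2 kJ/mol.
B is eclipsed. Et at 0° is eclipsed with H at 0° (7.1); H at 120° is eclipsed with CN at 120° (5.7); Br at 240° is eclipsed with OCH3 at 240° (8.9). Total 21.7 kJ/mol.
C is eclipsed. Et at 0° is eclipsed with CN at 0° (9.3); H at 120° is eclipsed with OCH3 at 120° (5.4); Br at 240° is eclipsed with H at 240° (6.4). Total 21.1 kJ/mol.
C has the lowest total (21.1 kJ/mol).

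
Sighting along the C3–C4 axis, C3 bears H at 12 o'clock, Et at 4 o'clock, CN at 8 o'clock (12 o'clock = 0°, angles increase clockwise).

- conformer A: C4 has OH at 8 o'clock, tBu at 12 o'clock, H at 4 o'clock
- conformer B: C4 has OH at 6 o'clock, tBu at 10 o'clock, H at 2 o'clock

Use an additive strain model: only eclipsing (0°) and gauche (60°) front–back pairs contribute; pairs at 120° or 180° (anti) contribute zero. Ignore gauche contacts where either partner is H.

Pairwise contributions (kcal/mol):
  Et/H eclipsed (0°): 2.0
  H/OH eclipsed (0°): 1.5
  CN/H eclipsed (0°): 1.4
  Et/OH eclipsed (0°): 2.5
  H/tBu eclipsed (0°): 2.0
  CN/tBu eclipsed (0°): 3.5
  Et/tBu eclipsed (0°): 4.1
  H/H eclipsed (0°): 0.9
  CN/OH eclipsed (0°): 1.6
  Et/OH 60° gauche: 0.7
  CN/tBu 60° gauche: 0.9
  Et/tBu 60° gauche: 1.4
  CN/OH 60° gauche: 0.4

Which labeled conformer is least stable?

A

A (eclipsed): H(0°)/tBu(0°) eclipsed 2.0; Et(120°)/H(120°) eclipsed 2.0; CN(240°)/OH(240°) eclipsed 1.6 → 5.6 kcal/mol.
B (staggered): Et(120°)/OH(180°) gauche 0.7; CN(240°)/OH(180°) gauche 0.4; CN(240°)/tBu(300°) gauche 0.9 → 2.0 kcal/mol.
A has the highest total (5.6 kcal/mol).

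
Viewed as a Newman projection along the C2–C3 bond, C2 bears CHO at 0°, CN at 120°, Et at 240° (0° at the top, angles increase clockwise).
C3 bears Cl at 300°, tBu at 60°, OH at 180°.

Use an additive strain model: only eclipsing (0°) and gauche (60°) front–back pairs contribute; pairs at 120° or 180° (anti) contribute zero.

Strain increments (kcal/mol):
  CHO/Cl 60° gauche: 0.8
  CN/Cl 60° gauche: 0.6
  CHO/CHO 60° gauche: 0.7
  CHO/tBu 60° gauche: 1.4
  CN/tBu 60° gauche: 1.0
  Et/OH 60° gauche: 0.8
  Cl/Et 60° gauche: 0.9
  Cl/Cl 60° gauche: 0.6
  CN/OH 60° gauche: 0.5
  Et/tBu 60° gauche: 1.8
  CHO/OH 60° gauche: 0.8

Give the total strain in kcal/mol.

This conformer is staggered. CHO at 0° is gauche with Cl at 300° (0.8); CHO at 0° is gauche with tBu at 60° (1.4); CN at 120° is gauche with tBu at 60° (1.0); CN at 120° is gauche with OH at 180° (0.5); Et at 240° is gauche with Cl at 300° (0.9); Et at 240° is gauche with OH at 180° (0.8). Total 5.4 kcal/mol.

5.4 kcal/mol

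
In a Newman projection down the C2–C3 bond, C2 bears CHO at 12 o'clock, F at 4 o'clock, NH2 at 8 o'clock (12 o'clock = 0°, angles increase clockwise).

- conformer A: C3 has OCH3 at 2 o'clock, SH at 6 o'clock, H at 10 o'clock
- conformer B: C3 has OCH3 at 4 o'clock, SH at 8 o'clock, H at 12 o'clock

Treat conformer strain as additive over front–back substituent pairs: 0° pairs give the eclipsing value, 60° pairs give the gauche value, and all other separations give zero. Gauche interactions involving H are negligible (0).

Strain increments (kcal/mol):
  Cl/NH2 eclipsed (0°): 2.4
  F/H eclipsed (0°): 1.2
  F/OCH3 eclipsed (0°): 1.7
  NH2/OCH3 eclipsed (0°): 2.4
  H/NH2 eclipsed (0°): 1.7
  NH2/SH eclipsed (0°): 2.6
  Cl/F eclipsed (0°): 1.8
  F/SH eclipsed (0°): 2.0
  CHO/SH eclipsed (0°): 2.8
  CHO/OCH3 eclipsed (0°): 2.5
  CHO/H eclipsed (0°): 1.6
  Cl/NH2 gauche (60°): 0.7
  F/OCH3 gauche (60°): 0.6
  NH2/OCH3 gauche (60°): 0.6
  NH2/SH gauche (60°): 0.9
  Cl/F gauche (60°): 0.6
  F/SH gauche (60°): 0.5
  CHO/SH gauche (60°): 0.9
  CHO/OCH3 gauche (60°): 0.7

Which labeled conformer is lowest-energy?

A (staggered): CHO–OCH3 gauche, F–OCH3 gauche, F–SH gauche, NH2–SH gauche; 0.7 + 0.6 + 0.5 + 0.9 = 2.7 kcal/mol.
B (eclipsed): CHO–H eclipsed, F–OCH3 eclipsed, NH2–SH eclipsed; 1.6 + 1.7 + 2.6 = 5.9 kcal/mol.
A has the lowest total (2.7 kcal/mol).

A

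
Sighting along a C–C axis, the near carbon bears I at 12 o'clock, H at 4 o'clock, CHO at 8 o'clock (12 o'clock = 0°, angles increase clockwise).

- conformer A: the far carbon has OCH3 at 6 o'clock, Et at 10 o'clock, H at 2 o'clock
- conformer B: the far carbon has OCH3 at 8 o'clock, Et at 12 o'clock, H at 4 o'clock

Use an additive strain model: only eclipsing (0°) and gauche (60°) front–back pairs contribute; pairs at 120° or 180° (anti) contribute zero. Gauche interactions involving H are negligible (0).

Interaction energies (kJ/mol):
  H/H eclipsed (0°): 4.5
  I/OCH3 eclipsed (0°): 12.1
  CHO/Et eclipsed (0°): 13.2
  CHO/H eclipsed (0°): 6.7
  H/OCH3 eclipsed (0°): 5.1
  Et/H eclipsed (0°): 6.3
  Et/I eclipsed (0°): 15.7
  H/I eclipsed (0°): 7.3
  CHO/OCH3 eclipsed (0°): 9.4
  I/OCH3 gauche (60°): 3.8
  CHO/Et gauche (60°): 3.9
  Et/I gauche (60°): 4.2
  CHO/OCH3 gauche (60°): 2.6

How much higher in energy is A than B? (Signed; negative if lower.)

A (staggered): I–Et gauche, CHO–OCH3 gauche, CHO–Et gauche; 4.2 + 2.6 + 3.9 = 10.7 kJ/mol.
B (eclipsed): I–Et eclipsed, H–H eclipsed, CHO–OCH3 eclipsed; 15.7 + 4.5 + 9.4 = 29.6 kJ/mol.
E(A) − E(B) = 10.7 − 29.6 = -18.9 kJ/mol.

-18.9 kJ/mol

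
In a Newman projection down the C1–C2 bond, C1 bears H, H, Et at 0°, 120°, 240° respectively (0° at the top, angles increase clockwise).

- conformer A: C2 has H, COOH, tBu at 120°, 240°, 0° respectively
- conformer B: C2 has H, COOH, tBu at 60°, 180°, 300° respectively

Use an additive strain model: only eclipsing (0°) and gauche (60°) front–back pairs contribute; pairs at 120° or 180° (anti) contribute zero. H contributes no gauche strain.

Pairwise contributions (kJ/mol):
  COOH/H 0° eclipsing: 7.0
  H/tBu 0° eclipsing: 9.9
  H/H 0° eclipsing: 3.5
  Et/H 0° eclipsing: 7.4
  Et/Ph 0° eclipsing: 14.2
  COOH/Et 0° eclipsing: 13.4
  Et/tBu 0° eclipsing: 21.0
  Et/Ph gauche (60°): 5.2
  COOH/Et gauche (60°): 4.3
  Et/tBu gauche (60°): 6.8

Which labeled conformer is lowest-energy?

B

A (eclipsed): H–tBu eclipsed, H–H eclipsed, Et–COOH eclipsed; 9.9 + 3.5 + 13.4 = 26.8 kJ/mol.
B (staggered): Et–COOH gauche, Et–tBu gauche; 4.3 + 6.8 = 11.1 kJ/mol.
B has the lowest total (11.1 kJ/mol).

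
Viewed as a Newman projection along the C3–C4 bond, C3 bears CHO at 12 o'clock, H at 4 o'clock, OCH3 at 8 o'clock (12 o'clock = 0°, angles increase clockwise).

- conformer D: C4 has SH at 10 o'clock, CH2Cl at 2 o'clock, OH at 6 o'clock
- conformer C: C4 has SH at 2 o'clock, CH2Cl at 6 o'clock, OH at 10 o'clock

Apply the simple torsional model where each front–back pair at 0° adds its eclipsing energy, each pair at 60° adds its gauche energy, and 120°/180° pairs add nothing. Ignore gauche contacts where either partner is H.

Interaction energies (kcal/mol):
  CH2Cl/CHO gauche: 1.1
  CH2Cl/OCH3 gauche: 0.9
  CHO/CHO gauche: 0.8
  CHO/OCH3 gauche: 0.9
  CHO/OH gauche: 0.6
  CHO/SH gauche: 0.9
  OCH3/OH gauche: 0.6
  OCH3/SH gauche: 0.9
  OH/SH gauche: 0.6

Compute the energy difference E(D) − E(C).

+0.5 kcal/mol

D is staggered. CHO at 0° is gauche with SH at 300° (0.9); CHO at 0° is gauche with CH2Cl at 60° (1.1); OCH3 at 240° is gauche with SH at 300° (0.9); OCH3 at 240° is gauche with OH at 180° (0.6). Total 3.5 kcal/mol.
C is staggered. CHO at 0° is gauche with SH at 60° (0.9); CHO at 0° is gauche with OH at 300° (0.6); OCH3 at 240° is gauche with CH2Cl at 180° (0.9); OCH3 at 240° is gauche with OH at 300° (0.6). Total 3.0 kcal/mol.
E(D) − E(C) = 3.5 − 3.0 = +0.5 kcal/mol.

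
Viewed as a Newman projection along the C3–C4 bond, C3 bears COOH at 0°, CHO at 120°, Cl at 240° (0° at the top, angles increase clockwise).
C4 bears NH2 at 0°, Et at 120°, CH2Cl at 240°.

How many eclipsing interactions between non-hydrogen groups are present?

3

Non-H eclipsing pairs: COOH(0°)/NH2(0°); CHO(120°)/Et(120°); Cl(240°)/CH2Cl(240°) — 3 interactions.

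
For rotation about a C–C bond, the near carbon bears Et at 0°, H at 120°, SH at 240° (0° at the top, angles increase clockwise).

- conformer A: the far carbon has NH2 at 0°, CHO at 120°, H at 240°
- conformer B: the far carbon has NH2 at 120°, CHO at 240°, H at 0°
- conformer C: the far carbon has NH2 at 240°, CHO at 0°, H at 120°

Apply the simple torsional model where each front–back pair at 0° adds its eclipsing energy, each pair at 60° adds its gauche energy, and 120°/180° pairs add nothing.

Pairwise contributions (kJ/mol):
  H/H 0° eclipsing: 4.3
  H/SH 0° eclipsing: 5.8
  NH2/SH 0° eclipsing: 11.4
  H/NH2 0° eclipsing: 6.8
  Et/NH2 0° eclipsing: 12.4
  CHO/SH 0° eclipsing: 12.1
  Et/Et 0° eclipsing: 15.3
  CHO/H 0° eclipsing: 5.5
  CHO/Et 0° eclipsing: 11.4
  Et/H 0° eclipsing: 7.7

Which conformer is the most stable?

A is eclipsed. Et at 0° is eclipsed with NH2 at 0° (12.4); H at 120° is eclipsed with CHO at 120° (5.5); SH at 240° is eclipsed with H at 240° (5.8). Total 23.7 kJ/mol.
B is eclipsed. Et at 0° is eclipsed with H at 0° (7.7); H at 120° is eclipsed with NH2 at 120° (6.8); SH at 240° is eclipsed with CHO at 240° (12.1). Total 26.6 kJ/mol.
C is eclipsed. Et at 0° is eclipsed with CHO at 0° (11.4); H at 120° is eclipsed with H at 120° (4.3); SH at 240° is eclipsed with NH2 at 240° (11.4). Total 27.1 kJ/mol.
A has the lowest total (23.7 kJ/mol).

A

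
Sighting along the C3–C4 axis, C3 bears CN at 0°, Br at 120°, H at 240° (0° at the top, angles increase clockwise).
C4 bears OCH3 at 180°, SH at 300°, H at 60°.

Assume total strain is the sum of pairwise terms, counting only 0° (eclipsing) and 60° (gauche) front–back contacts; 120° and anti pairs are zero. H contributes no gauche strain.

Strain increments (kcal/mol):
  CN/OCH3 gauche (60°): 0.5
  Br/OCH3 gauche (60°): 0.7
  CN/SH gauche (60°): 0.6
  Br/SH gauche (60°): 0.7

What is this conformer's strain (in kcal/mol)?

1.3 kcal/mol

This conformer (staggered): CN(0°)/SH(300°) gauche 0.6; Br(120°)/OCH3(180°) gauche 0.7 → 1.3 kcal/mol.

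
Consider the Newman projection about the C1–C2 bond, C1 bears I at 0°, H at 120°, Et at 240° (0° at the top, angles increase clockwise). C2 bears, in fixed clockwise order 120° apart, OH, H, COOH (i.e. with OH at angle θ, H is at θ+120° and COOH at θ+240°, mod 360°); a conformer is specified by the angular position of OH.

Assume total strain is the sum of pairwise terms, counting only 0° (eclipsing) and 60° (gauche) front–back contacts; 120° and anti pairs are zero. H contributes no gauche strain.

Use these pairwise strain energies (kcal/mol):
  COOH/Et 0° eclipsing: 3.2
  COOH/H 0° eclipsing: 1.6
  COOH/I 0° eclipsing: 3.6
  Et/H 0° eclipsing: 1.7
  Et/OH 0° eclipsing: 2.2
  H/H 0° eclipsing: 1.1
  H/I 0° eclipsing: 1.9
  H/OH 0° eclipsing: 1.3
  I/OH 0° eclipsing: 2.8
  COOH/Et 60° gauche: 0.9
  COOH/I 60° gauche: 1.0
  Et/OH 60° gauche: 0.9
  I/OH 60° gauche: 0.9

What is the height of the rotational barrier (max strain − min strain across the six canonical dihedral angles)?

OH at 0° (eclipsed): I–OH eclipsed, H–H eclipsed, Et–COOH eclipsed; 2.8 + 1.1 + 3.2 = 7.1 kcal/mol.
OH at 60° (staggered): I–OH gauche, I–COOH gauche, Et–COOH gauche; 0.9 + 1.0 + 0.9 = 2.8 kcal/mol.
OH at 120° (eclipsed): I–COOH eclipsed, H–OH eclipsed, Et–H eclipsed; 3.6 + 1.3 + 1.7 = 6.6 kcal/mol.
OH at 180° (staggered): I–COOH gauche, Et–OH gauche; 1.0 + 0.9 = 1.9 kcal/mol.
OH at 240° (eclipsed): I–H eclipsed, H–COOH eclipsed, Et–OH eclipsed; 1.9 + 1.6 + 2.2 = 5.7 kcal/mol.
OH at 300° (staggered): I–OH gauche, Et–OH gauche, Et–COOH gauche; 0.9 + 0.9 + 0.9 = 2.7 kcal/mol.
Max at 0° (7.1 kcal/mol), min at 180° (1.9 kcal/mol); barrier = 5.2 kcal/mol.

5.2 kcal/mol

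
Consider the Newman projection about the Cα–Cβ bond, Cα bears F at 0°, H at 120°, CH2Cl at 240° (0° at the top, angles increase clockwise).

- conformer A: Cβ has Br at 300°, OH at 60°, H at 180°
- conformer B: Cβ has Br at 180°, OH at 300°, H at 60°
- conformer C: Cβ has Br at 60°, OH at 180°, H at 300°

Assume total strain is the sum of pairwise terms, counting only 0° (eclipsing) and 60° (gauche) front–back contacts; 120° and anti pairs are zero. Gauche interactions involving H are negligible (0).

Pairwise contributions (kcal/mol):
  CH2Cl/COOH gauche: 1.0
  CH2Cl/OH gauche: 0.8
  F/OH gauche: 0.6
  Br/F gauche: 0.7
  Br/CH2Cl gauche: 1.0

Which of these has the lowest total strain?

C

A (staggered): F–Br gauche, F–OH gauche, CH2Cl–Br gauche; 0.7 + 0.6 + 1.0 = 2.3 kcal/mol.
B (staggered): F–OH gauche, CH2Cl–Br gauche, CH2Cl–OH gauche; 0.6 + 1.0 + 0.8 = 2.4 kcal/mol.
C (staggered): F–Br gauche, CH2Cl–OH gauche; 0.7 + 0.8 = 1.5 kcal/mol.
C has the lowest total (1.5 kcal/mol).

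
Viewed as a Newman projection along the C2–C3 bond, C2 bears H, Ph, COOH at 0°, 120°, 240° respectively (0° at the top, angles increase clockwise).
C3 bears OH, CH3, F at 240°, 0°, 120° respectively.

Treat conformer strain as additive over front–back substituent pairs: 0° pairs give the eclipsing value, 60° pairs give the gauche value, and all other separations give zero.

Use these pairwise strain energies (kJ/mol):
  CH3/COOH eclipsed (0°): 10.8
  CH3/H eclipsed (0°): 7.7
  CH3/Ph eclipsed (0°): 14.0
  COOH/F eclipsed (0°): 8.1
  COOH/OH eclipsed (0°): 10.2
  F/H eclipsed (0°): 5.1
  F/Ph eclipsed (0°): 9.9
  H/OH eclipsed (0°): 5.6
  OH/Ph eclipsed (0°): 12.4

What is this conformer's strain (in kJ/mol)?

This conformer is eclipsed. H at 0° is eclipsed with CH3 at 0° (7.7); Ph at 120° is eclipsed with F at 120° (9.9); COOH at 240° is eclipsed with OH at 240° (10.2). Total 27.8 kJ/mol.

27.8 kJ/mol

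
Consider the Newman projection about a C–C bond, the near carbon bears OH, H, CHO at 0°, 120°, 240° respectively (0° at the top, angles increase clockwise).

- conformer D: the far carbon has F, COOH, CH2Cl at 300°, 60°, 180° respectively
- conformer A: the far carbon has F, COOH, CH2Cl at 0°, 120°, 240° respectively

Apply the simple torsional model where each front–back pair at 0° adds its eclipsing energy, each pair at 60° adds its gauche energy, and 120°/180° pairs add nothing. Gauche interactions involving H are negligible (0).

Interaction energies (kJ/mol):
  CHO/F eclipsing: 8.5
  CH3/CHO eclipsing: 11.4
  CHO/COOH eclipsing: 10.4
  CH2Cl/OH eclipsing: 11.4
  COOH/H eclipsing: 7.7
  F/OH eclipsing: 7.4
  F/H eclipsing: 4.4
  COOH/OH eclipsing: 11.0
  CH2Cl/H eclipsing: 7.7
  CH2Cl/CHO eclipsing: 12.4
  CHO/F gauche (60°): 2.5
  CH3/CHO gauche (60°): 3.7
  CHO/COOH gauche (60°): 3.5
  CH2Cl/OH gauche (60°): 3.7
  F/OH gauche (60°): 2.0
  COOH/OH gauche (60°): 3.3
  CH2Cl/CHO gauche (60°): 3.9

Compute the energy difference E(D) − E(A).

-15.8 kJ/mol

D (staggered): OH(0°)/F(300°) gauche 2.0; OH(0°)/COOH(60°) gauche 3.3; CHO(240°)/F(300°) gauche 2.5; CHO(240°)/CH2Cl(180°) gauche 3.9 → 11.7 kJ/mol.
A (eclipsed): OH(0°)/F(0°) eclipsed 7.4; H(120°)/COOH(120°) eclipsed 7.7; CHO(240°)/CH2Cl(240°) eclipsed 12.4 → 27.5 kJ/mol.
E(D) − E(A) = 11.7 − 27.5 = -15.8 kJ/mol.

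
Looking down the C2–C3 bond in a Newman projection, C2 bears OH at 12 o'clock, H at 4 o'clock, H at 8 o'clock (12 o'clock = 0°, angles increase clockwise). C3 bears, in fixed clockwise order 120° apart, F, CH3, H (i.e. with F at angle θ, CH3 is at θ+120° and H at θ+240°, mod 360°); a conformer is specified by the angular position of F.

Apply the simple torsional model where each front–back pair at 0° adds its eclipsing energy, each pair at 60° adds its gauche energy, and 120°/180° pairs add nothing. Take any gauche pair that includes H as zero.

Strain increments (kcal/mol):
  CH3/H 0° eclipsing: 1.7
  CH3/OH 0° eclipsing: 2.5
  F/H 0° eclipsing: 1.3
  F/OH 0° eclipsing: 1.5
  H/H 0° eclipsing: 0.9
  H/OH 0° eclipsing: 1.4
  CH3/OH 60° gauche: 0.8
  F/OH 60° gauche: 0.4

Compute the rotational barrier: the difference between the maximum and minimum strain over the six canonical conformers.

F at 0° is eclipsed. OH at 0° is eclipsed with F at 0° (1.5); H at 120° is eclipsed with CH3 at 120° (1.7); H at 240° is eclipsed with H at 240° (0.9). Total 4.1 kcal/mol.
F at 60° is staggered. OH at 0° is gauche with F at 60° (0.4). Total 0.4 kcal/mol.
F at 120° is eclipsed. OH at 0° is eclipsed with H at 0° (1.4); H at 120° is eclipsed with F at 120° (1.3); H at 240° is eclipsed with CH3 at 240° (1.7). Total 4.4 kcal/mol.
F at 180° is staggered. OH at 0° is gauche with CH3 at 300° (0.8). Total 0.8 kcal/mol.
F at 240° is eclipsed. OH at 0° is eclipsed with CH3 at 0° (2.5); H at 120° is eclipsed with H at 120° (0.9); H at 240° is eclipsed with F at 240° (1.3). Total 4.7 kcal/mol.
F at 300° is staggered. OH at 0° is gauche with F at 300° (0.4); OH at 0° is gauche with CH3 at 60° (0.8). Total 1.2 kcal/mol.
Max at 240° (4.7 kcal/mol), min at 60° (0.4 kcal/mol); barrier = 4.3 kcal/mol.

4.3 kcal/mol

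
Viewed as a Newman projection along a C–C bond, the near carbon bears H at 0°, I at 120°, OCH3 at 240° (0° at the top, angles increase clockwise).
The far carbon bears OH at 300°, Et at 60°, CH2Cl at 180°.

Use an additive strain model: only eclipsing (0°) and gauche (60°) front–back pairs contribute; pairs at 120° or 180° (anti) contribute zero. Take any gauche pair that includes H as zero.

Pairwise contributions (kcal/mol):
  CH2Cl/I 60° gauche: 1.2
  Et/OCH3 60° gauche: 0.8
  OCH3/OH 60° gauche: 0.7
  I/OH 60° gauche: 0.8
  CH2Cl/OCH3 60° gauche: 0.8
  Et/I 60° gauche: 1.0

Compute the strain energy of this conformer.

This conformer (staggered): I–Et gauche, I–CH2Cl gauche, OCH3–OH gauche, OCH3–CH2Cl gauche; 1.0 + 1.2 + 0.7 + 0.8 = 3.7 kcal/mol.

3.7 kcal/mol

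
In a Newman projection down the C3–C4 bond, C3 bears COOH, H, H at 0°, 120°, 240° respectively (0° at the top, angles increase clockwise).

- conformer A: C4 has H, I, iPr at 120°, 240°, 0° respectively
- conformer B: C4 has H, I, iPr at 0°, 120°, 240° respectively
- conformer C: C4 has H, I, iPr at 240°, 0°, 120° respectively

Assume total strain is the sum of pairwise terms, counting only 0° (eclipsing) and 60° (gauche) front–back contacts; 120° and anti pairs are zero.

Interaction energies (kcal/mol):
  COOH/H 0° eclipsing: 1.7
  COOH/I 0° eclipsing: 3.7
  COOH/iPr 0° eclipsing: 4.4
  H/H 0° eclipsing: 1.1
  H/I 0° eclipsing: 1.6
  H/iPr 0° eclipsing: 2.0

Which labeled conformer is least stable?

A

A is eclipsed. COOH at 0° is eclipsed with iPr at 0° (4.4); H at 120° is eclipsed with H at 120° (1.1); H at 240° is eclipsed with I at 240° (1.6). Total 7.1 kcal/mol.
B is eclipsed. COOH at 0° is eclipsed with H at 0° (1.7); H at 120° is eclipsed with I at 120° (1.6); H at 240° is eclipsed with iPr at 240° (2.0). Total 5.3 kcal/mol.
C is eclipsed. COOH at 0° is eclipsed with I at 0° (3.7); H at 120° is eclipsed with iPr at 120° (2.0); H at 240° is eclipsed with H at 240° (1.1). Total 6.8 kcal/mol.
A has the highest total (7.1 kcal/mol).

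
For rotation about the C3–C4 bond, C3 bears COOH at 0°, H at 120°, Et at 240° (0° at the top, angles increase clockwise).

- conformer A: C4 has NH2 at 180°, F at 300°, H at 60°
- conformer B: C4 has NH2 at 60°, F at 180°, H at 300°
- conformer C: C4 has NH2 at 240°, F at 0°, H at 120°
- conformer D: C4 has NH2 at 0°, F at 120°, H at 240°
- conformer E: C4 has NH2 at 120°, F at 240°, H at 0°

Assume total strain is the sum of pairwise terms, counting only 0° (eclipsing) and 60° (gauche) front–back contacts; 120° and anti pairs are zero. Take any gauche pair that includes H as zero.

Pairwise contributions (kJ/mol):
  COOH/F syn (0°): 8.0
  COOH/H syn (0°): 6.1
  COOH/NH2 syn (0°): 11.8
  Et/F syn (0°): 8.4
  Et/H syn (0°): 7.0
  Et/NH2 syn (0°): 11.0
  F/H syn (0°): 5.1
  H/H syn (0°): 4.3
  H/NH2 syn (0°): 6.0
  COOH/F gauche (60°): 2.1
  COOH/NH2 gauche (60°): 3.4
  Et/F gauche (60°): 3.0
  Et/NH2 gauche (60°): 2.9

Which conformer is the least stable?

D

A (staggered): COOH(0°)/F(300°) gauche 2.1; Et(240°)/NH2(180°) gauche 2.9; Et(240°)/F(300°) gauche 3.0 → 8.0 kJ/mol.
B (staggered): COOH(0°)/NH2(60°) gauche 3.4; Et(240°)/F(180°) gauche 3.0 → 6.4 kJ/mol.
C (eclipsed): COOH(0°)/F(0°) eclipsed 8.0; H(120°)/H(120°) eclipsed 4.3; Et(240°)/NH2(240°) eclipsed 11.0 → 23.3 kJ/mol.
D (eclipsed): COOH(0°)/NH2(0°) eclipsed 11.8; H(120°)/F(120°) eclipsed 5.1; Et(240°)/H(240°) eclipsed 7.0 → 23.9 kJ/mol.
E (eclipsed): COOH(0°)/H(0°) eclipsed 6.1; H(120°)/NH2(120°) eclipsed 6.0; Et(240°)/F(240°) eclipsed 8.4 → 20.5 kJ/mol.
D has the highest total (23.9 kJ/mol).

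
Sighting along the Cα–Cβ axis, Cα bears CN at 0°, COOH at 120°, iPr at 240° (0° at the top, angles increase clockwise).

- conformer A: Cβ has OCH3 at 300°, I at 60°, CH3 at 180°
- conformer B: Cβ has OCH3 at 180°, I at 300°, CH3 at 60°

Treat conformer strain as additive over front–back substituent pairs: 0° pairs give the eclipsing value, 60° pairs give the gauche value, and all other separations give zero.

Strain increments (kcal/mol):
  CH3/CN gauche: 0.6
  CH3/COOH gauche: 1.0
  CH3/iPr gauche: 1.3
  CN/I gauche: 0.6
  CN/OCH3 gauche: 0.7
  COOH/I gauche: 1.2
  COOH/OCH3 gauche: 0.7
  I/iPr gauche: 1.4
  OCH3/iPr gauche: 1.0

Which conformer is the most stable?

B

A (staggered): CN(0°)/OCH3(300°) gauche 0.7; CN(0°)/I(60°) gauche 0.6; COOH(120°)/I(60°) gauche 1.2; COOH(120°)/CH3(180°) gauche 1.0; iPr(240°)/OCH3(300°) gauche 1.0; iPr(240°)/CH3(180°) gauche 1.3 → 5.8 kcal/mol.
B (staggered): CN(0°)/I(300°) gauche 0.6; CN(0°)/CH3(60°) gauche 0.6; COOH(120°)/OCH3(180°) gauche 0.7; COOH(120°)/CH3(60°) gauche 1.0; iPr(240°)/OCH3(180°) gauche 1.0; iPr(240°)/I(300°) gauche 1.4 → 5.3 kcal/mol.
B has the lowest total (5.3 kcal/mol).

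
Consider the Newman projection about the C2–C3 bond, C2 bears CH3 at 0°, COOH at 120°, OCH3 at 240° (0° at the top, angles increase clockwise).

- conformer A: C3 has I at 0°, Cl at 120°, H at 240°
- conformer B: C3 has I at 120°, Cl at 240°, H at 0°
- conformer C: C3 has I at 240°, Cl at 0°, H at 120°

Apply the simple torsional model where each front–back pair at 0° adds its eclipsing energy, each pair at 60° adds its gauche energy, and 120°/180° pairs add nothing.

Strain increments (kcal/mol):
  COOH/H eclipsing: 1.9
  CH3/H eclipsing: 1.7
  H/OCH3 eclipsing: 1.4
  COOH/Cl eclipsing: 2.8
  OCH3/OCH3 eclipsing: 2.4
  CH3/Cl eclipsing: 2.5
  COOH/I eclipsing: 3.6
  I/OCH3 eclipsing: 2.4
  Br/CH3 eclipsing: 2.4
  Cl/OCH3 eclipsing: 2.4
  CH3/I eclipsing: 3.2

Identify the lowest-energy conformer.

C

A (eclipsed): CH3–I eclipsed, COOH–Cl eclipsed, OCH3–H eclipsed; 3.2 + 2.8 + 1.4 = 7.4 kcal/mol.
B (eclipsed): CH3–H eclipsed, COOH–I eclipsed, OCH3–Cl eclipsed; 1.7 + 3.6 + 2.4 = 7.7 kcal/mol.
C (eclipsed): CH3–Cl eclipsed, COOH–H eclipsed, OCH3–I eclipsed; 2.5 + 1.9 + 2.4 = 6.8 kcal/mol.
C has the lowest total (6.8 kcal/mol).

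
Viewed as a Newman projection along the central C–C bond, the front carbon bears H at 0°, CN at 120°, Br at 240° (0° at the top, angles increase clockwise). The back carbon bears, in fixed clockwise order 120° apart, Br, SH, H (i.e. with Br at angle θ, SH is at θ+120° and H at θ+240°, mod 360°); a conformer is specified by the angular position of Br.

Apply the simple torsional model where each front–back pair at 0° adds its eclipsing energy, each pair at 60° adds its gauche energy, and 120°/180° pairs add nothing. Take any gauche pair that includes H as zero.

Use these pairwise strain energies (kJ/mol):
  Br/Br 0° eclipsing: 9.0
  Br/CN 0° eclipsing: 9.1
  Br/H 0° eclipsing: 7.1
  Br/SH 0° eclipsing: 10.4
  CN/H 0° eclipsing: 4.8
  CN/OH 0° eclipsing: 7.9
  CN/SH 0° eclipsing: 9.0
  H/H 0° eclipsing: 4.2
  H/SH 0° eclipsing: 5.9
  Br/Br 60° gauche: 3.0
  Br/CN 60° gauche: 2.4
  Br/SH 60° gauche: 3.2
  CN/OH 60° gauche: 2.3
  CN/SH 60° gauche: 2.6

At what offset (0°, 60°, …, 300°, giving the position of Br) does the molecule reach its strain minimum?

Br at 0° is eclipsed. H at 0° is eclipsed with Br at 0° (7.1); CN at 120° is eclipsed with SH at 120° (9.0); Br at 240° is eclipsed with H at 240° (7.1). Total 23.2 kJ/mol.
Br at 60° is staggered. CN at 120° is gauche with Br at 60° (2.4); CN at 120° is gauche with SH at 180° (2.6); Br at 240° is gauche with SH at 180° (3.2). Total 8.2 kJ/mol.
Br at 120° is eclipsed. H at 0° is eclipsed with H at 0° (4.2); CN at 120° is eclipsed with Br at 120° (9.1); Br at 240° is eclipsed with SH at 240° (10.4). Total 23.7 kJ/mol.
Br at 180° is staggered. CN at 120° is gauche with Br at 180° (2.4); Br at 240° is gauche with Br at 180° (3.0); Br at 240° is gauche with SH at 300° (3.2). Total 8.6 kJ/mol.
Br at 240° is eclipsed. H at 0° is eclipsed with SH at 0° (5.9); CN at 120° is eclipsed with H at 120° (4.8); Br at 240° is eclipsed with Br at 240° (9.0). Total 19.7 kJ/mol.
Br at 300° is staggered. CN at 120° is gauche with SH at 60° (2.6); Br at 240° is gauche with Br at 300° (3.0). Total 5.6 kJ/mol.
The minimum (5.6 kJ/mol) occurs with Br at 300°.

300°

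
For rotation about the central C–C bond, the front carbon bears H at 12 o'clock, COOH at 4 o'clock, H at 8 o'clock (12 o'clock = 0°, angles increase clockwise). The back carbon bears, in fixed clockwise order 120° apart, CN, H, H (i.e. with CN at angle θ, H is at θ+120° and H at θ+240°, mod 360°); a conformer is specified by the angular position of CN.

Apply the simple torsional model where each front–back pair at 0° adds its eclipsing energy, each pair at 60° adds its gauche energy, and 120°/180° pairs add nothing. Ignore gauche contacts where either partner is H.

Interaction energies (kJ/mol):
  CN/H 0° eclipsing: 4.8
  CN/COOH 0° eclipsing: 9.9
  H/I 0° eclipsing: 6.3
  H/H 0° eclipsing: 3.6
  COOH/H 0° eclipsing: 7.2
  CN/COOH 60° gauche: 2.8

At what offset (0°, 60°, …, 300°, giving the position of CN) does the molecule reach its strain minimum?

300°

CN at 0° is eclipsed. H at 0° is eclipsed with CN at 0° (4.8); COOH at 120° is eclipsed with H at 120° (7.2); H at 240° is eclipsed with H at 240° (3.6). Total 15.6 kJ/mol.
CN at 60° is staggered. COOH at 120° is gauche with CN at 60° (2.8). Total 2.8 kJ/mol.
CN at 120° is eclipsed. H at 0° is eclipsed with H at 0° (3.6); COOH at 120° is eclipsed with CN at 120° (9.9); H at 240° is eclipsed with H at 240° (3.6). Total 17.1 kJ/mol.
CN at 180° is staggered. COOH at 120° is gauche with CN at 180° (2.8). Total 2.8 kJ/mol.
CN at 240° is eclipsed. H at 0° is eclipsed with H at 0° (3.6); COOH at 120° is eclipsed with H at 120° (7.2); H at 240° is eclipsed with CN at 240° (4.8). Total 15.6 kJ/mol.
CN at 300° (staggered): no non-H gauche contacts → 0.0 kJ/mol.
The minimum (0.0 kJ/mol) occurs with CN at 300°.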